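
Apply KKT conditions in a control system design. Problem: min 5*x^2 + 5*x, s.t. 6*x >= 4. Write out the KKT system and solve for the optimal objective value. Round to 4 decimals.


Step 1: Try lambda = 0 (constraint inactive).
x_unc = -5/(2*5) = -0.5
Check: 6*-0.5 = -3.0 < 4 -- violated!
Step 2: Constraint must be active: 6*x = 4
x* = 4/6 = 2/3 = 0.6667 (rounded; the exact value 2/3 is used below)
lambda = (2*5*(2/3) + 5)/6 = 1.9444
Step 3: Compute optimal value.
f(x*) = 5*(2/3)^2 + 5*(2/3) = 5.5556


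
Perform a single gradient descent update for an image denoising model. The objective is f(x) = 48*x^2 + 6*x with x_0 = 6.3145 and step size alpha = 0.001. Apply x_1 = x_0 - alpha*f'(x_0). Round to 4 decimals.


We compute the gradient at x_0 and apply the update.
f'(x) = 96*x + 6
f'(6.3145) = 96*6.3145 + 6 = 612.192
x_1 = 6.3145 - 0.001*612.192 = 5.7023


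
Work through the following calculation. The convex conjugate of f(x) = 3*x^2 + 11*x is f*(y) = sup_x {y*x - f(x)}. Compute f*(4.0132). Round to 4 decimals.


f*(y) = sup_x {y*x - a*x^2 - b*x} = sup_x {(y-b)*x - a*x^2}
FOC: (y - b) - 2a*x = 0 => x* = (y - b)/(2a)
x* = (4.0132 - 11)/(2*3) = -1.1645
f*(4.0132) = (y-b)^2/(4a) = (4.0132 - 11)^2/(4*3)
= 48.8154/12 = 4.0679


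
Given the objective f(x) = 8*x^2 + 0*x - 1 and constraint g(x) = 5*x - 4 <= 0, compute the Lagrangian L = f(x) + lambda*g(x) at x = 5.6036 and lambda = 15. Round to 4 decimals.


Step 1: Evaluate f(x).
f(5.6036) = 8*5.6036^2 + 0*5.6036 - 1 = 250.2027
Step 2: Evaluate g(x).
g(5.6036) = 5*5.6036 - 4 = 24.018
Step 3: Compute Lagrangian.
L = 250.2027 + 15*24.018 = 610.4727


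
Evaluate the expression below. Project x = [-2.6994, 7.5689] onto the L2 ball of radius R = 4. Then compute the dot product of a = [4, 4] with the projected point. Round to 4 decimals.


Step 1: Compute ||x|| (intermediates to 6 decimals).
||x|| = sqrt((-2.6994)^2 + 7.5689^2) = 8.035858
Step 2: Project.
Since ||x|| > R, scale = R/||x|| = 4/8.035858 = 0.497769, proj(x) = scale * x
proj(x) = [-1.343678, 3.767564]
Step 3: Dot product.
a^T * proj(x) = 4*(-1.343678) + 4*3.767564 = 9.6955


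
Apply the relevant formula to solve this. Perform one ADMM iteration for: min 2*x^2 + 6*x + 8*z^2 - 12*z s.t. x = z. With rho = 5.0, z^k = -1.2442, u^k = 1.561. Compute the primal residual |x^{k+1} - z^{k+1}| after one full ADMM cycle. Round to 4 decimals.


ADMM iteration with rho = 5.0, z^k = -1.2442, u^k = 1.561
Step 1: x-update.
Minimize 2*x^2 + 6*x + (5.0/2)*(x + 1.2442 + 1.561)^2
FOC: (2*2 + 5.0)*x = -6 + 5.0*(-1.2442 - 1.561)
x^{k+1} = -2.2251
Step 2: z-update.
Minimize 8*z^2 - 12*z + (5.0/2)*(-2.2251 - z + 1.561)^2
FOC: (2*8 + 5.0)*z = 12 + 5.0*(-2.2251 + 1.561)
z^{k+1} = 0.4133
Step 3: u-update.
u^{k+1} = 1.561 - 2.2251 - 0.4133 = -1.0774
Step 4: Primal residual = |-2.2251 - 0.4133| = 2.6384


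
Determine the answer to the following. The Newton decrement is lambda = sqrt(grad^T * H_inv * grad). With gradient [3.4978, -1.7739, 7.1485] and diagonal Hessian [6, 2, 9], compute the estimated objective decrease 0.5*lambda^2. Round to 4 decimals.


Step 1: H is diagonal, so H^(-1) * g = [0.583, -0.887, 0.7943].
Step 2: g^T H^(-1) g = sum_i g_i^2 / H_ii
  = (3.4978)^2/6 + (-1.7739)^2/2 + (7.1485)^2/9
  = 2.0391 + 1.5734 + 5.6779 = 9.2904
Step 3: Objective decrease = 0.5 * g^T H^(-1) g = 4.6452


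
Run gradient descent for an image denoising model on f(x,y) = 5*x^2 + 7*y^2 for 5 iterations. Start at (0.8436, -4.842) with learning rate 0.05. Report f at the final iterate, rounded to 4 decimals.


Gradient descent on f(x,y) = 5*x^2 + 7*y^2.
Starting point: (0.8436, -4.842), alpha = 0.05
Step 1: grad_x = 2*5*0.8436 = 8.436, grad_y = 2*7*-4.842 = -67.788
  x_1 = 0.8436 - 0.05*8.436 = 0.4218
  y_1 = -4.842 - 0.05*-67.788 = -1.4526
Step 2: grad_x = 2*5*0.4218 = 4.218, grad_y = 2*7*-1.4526 = -20.3364
  x_2 = 0.4218 - 0.05*4.218 = 0.2109
  y_2 = -1.4526 - 0.05*-20.3364 = -0.4358
Step 3: grad_x = 2*5*0.2109 = 2.109, grad_y = 2*7*-0.4358 = -6.1009
  x_3 = 0.2109 - 0.05*2.109 = 0.1055
  y_3 = -0.4358 - 0.05*-6.1009 = -0.1307
Step 4: grad_x = 2*5*0.1055 = 1.0545, grad_y = 2*7*-0.1307 = -1.8303
  x_4 = 0.1055 - 0.05*1.0545 = 0.0527
  y_4 = -0.1307 - 0.05*-1.8303 = -0.0392
Step 5: grad_x = 2*5*0.0527 = 0.5273, grad_y = 2*7*-0.0392 = -0.5491
  x_5 = 0.0527 - 0.05*0.5273 = 0.0264
  y_5 = -0.0392 - 0.05*-0.5491 = -0.0118
f(0.0264, -0.0118) = 5*0.0264^2 + 7*(-0.0118)^2 = 0.0044


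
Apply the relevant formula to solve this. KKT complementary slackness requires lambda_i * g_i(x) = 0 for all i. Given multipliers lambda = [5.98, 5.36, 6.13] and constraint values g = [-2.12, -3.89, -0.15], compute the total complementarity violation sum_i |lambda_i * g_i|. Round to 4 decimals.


KKT complementary slackness check:
lambda_1 * g_1 = 5.98 * -2.12 = -12.6776
lambda_2 * g_2 = 5.36 * -3.89 = -20.8504
lambda_3 * g_3 = 6.13 * -0.15 = -0.9195
Total violation = 12.6776 + 20.8504 + 0.9195 = 34.4475


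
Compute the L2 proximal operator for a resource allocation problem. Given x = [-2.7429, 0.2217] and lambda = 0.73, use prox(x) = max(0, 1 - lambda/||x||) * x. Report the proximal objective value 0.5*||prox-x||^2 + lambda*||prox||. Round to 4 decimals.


Step 1: Compute ||x||.
||x|| = 2.7518
Step 2: Compute scaling factor.
scale = max(0, 1 - 0.73/2.7518) = 0.7347
Step 3: prox(x) = [-2.0153, 0.1629]
||prox(x)|| = 2.0218
Step 4: Proximal objective.
0.5*||prox-x||^2 = 0.2665
lambda*||prox|| = 1.4759
Total = 1.7424


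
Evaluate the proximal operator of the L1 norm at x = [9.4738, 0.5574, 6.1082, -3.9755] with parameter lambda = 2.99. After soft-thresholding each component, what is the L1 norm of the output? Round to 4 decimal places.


Soft-thresholding with lambda = 2.99:
prox(9.4738) = sign(9.4738)*max(|9.4738| - 2.99, 0) = 6.4838
prox(0.5574) = sign(0.5574)*max(|0.5574| - 2.99, 0) = 0.0
prox(6.1082) = sign(6.1082)*max(|6.1082| - 2.99, 0) = 3.1182
prox(-3.9755) = sign(-3.9755)*max(|-3.9755| - 2.99, 0) = -0.9855
prox(x) = [6.4838, 0.0, 3.1182, -0.9855]
||prox(x)||_1 = 6.4838 + 0.0 + 3.1182 + 0.9855 = 10.5875


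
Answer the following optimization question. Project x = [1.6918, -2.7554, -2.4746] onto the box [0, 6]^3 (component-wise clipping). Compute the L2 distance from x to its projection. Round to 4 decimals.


Project each component onto [0, 6].
clip(1.6918) = 1.6918, clip(-2.7554) = 0.0, clip(-2.4746) = 0.0
Projection = [1.6918, 0.0, 0.0]
Squared diffs: [0.0, 7.5922, 6.1236]
Distance = sqrt(13.7158) = 3.7035


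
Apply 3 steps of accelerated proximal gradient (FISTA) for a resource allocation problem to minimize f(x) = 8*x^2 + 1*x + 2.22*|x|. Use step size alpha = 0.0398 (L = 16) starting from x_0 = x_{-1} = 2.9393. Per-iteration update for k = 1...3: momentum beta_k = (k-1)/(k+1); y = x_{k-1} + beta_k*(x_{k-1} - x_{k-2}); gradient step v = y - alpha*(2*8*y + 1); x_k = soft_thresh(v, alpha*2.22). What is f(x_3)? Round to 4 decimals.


FISTA on f(x) = 8*x^2 + 1*x + 2.22*|x|
L = 16, alpha = 0.0398
Iteration 1: beta = 0.0, y = 2.9393 + 0.0*(2.9393 - 2.9393) = 2.9393
  grad(y) = 48.0288, v = y - alpha*grad = 1.0278
  prox(v) = soft_thresh(1.0278, 0.0884) = 0.9394
Iteration 2: beta = 0.3333, y = 0.9394 + 0.3333*(0.9394 - 2.9393) = 0.2728
  grad(y) = 5.3642, v = y - alpha*grad = 0.0593
  prox(v) = soft_thresh(0.0593, 0.0884) = 0.0
Iteration 3: beta = 0.5, y = 0.0 + 0.5*(0.0 - 0.9394) = -0.4697
  grad(y) = -6.5152, v = y - alpha*grad = -0.2104
  prox(v) = soft_thresh(-0.2104, 0.0884) = -0.122
f(x_3) = 8*(-0.122)^2 + 1*(-0.122) + 2.22*|-0.122| = 0.268


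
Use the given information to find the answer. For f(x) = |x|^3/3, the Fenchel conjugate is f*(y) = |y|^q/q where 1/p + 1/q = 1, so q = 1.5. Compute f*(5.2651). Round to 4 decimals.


The conjugate exponent q satisfies 1/p + 1/q = 1.
p = 3, so q = 3/(3 - 1) = 1.5
|y|^q = 5.2651^1.5 = 12.0812
f*(5.2651) = 12.0812 / 1.5 = 8.0541


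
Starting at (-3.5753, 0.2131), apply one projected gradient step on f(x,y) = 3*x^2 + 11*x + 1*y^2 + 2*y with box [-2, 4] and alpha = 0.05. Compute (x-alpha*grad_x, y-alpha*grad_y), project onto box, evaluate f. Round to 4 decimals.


Step 1: Compute gradient at (-3.5753, 0.2131).
grad_x = 2*3*-3.5753 + 11 = -10.4518
grad_y = 2*1*0.2131 + 2 = 2.4262
Step 2: Gradient step.
x_raw = -3.5753 - 0.05*-10.4518 = -3.0527
y_raw = 0.2131 - 0.05*2.4262 = 0.0918
Step 3: Project onto [-2, 4].
x_proj = clip(-3.0527) = -2.0
y_proj = clip(0.0918) = 0.0918
Step 4: Evaluate f.
f(-2.0, 0.0918) = -9.808


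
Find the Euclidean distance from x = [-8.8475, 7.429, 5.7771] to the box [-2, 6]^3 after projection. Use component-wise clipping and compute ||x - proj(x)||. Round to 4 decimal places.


Project each component onto [-2, 6].
clip(-8.8475) = -2.0, clip(7.429) = 6.0, clip(5.7771) = 5.7771
Projection = [-2.0, 6.0, 5.7771]
Squared diffs: [46.8883, 2.042, 0.0]
Distance = sqrt(48.9303) = 6.995


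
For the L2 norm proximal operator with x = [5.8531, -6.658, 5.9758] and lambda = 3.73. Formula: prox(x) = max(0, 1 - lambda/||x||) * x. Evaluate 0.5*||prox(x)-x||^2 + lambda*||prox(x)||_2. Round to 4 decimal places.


Step 1: Compute ||x||.
||x|| = 10.691
Step 2: Compute scaling factor.
scale = max(0, 1 - 3.73/10.691) = 0.6511
Step 3: prox(x) = [3.811, -4.3351, 3.8909]
||prox(x)|| = 6.961
Step 4: Proximal objective.
0.5*||prox-x||^2 = 6.9565
lambda*||prox|| = 25.9645
Total = 32.9211


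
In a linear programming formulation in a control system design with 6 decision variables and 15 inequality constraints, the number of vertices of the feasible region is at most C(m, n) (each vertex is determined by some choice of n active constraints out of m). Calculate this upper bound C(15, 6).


Each vertex corresponds to some choice of n active constraints out of m, so the number of vertices is at most C(m, n) = m! / (n!(m-n)!).
m = 15, n = 6
Numerator: 15 * 14 * 13 * 12 * 11 * 10
Denominator: 6! = 720
C(15, 6) = 5005


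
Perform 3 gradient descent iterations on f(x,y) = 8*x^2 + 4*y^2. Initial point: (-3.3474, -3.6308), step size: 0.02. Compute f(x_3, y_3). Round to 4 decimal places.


Gradient descent on f(x,y) = 8*x^2 + 4*y^2.
Starting point: (-3.3474, -3.6308), alpha = 0.02
Step 1: grad_x = 2*8*-3.3474 = -53.5584, grad_y = 2*4*-3.6308 = -29.0464
  x_1 = -3.3474 - 0.02*-53.5584 = -2.2762
  y_1 = -3.6308 - 0.02*-29.0464 = -3.0499
Step 2: grad_x = 2*8*-2.2762 = -36.4197, grad_y = 2*4*-3.0499 = -24.399
  x_2 = -2.2762 - 0.02*-36.4197 = -1.5478
  y_2 = -3.0499 - 0.02*-24.399 = -2.5619
Step 3: grad_x = 2*8*-1.5478 = -24.7654, grad_y = 2*4*-2.5619 = -20.4951
  x_3 = -1.5478 - 0.02*-24.7654 = -1.0525
  y_3 = -2.5619 - 0.02*-20.4951 = -2.152
f(-1.0525, -2.152) = 8*(-1.0525)^2 + 4*(-2.152)^2 = 27.3868


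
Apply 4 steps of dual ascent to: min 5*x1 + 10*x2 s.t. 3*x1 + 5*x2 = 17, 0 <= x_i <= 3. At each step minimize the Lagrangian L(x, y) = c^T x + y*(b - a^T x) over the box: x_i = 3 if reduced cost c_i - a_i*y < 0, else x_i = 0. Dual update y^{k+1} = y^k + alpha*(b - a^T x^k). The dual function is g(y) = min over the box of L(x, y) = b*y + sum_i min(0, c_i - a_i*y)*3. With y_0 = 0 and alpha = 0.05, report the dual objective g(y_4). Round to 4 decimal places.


Dual ascent for LP: min 5*x1 + 10*x2, 3*x1 + 5*x2 = 17, 0 <= x_i <= 3
Step 1: y^k = 0.0, reduced costs: (5.0, 10.0)
  x^k = (0.0, 0.0), subgradient = b - a^T x = 17.0
  y^{k+1} = 0.0 + 0.05*17.0 = 0.85
Step 2: y^k = 0.85, reduced costs: (2.45, 5.75)
  x^k = (0.0, 0.0), subgradient = b - a^T x = 17.0
  y^{k+1} = 0.85 + 0.05*17.0 = 1.7
Step 3: y^k = 1.7, reduced costs: (-0.1, 1.5)
  x^k = (3.0, 0.0), subgradient = b - a^T x = 8.0
  y^{k+1} = 1.7 + 0.05*8.0 = 2.1
Step 4: y^k = 2.1, reduced costs: (-1.3, -0.5)
  x^k = (3.0, 3.0), subgradient = b - a^T x = -7.0
  y^{k+1} = 2.1 + 0.05*-7.0 = 1.75
Dual objective at y_4 = 1.75: reduced costs (-0.25, 1.25), box minimizer x = (3.0, 0.0)
g(y_4) = b*y + (c1 - a1*y)*x1 + (c2 - a2*y)*x2 = 17*1.75 + (-0.25)*3.0 + 1.25*0.0 = 29.75 - 0.75 + 0.0 = 29.0


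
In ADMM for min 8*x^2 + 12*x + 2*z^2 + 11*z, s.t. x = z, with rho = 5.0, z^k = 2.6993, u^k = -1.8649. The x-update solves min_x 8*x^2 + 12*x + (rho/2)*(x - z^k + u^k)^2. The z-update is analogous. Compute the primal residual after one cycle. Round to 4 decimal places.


ADMM iteration with rho = 5.0, z^k = 2.6993, u^k = -1.8649
Step 1: x-update.
Minimize 8*x^2 + 12*x + (5.0/2)*(x - 2.6993 - 1.8649)^2
FOC: (2*8 + 5.0)*x = -12 + 5.0*(2.6993 + 1.8649)
x^{k+1} = 0.5153
Step 2: z-update.
Minimize 2*z^2 + 11*z + (5.0/2)*(0.5153 - z - 1.8649)^2
FOC: (2*2 + 5.0)*z = -11 + 5.0*(0.5153 - 1.8649)
z^{k+1} = -1.972
Step 3: u-update.
u^{k+1} = -1.8649 + 0.5153 + 1.972 = 0.6224
Step 4: Primal residual = |0.5153 + 1.972| = 2.4873


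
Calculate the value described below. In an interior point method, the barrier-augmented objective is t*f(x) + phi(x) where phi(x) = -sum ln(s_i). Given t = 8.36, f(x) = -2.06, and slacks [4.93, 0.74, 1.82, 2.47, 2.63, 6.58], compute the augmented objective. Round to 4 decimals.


Step 1: Compute log-barrier.
ln values: [1.5953, -0.3011, 0.5988, 0.9042, 0.967, 1.884]
phi = -(1.5953 - 0.3011 + 0.5988 + 0.9042 + 0.967 + 1.884) = -5.6483
Step 2: Compute augmented objective.
t*f(x) = 8.36*-2.06 = -17.2216
Total = -17.2216 - 5.6483 = -22.8699


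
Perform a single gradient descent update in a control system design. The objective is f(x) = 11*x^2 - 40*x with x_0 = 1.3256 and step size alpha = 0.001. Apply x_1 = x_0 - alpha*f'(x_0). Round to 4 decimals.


We compute the gradient at x_0 and apply the update.
f'(x) = 22*x - 40
f'(1.3256) = 22*1.3256 - 40 = -10.8368
x_1 = 1.3256 - 0.001*-10.8368 = 1.3364


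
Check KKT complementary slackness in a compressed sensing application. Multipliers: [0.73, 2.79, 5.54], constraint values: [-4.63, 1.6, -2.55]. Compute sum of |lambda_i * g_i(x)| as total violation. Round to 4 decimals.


KKT complementary slackness check:
lambda_1 * g_1 = 0.73 * -4.63 = -3.3799
lambda_2 * g_2 = 2.79 * 1.6 = 4.464
lambda_3 * g_3 = 5.54 * -2.55 = -14.127
Total violation = 3.3799 + 4.464 + 14.127 = 21.9709


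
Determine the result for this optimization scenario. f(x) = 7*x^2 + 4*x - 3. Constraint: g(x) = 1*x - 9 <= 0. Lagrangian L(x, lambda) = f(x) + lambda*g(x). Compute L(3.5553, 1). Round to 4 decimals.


Step 1: Evaluate f(x).
f(3.5553) = 7*3.5553^2 + 4*3.5553 - 3 = 99.7023
Step 2: Evaluate g(x).
g(3.5553) = 1*3.5553 - 9 = -5.4447
Step 3: Compute Lagrangian.
L = 99.7023 + 1*-5.4447 = 94.2576


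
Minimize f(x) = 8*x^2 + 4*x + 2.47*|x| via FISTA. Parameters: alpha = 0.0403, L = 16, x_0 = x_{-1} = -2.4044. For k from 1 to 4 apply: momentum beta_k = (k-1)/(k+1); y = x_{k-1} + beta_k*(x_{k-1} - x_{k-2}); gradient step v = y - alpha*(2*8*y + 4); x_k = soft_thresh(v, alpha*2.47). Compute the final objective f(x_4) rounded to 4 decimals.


FISTA on f(x) = 8*x^2 + 4*x + 2.47*|x|
L = 16, alpha = 0.0403
Iteration 1: beta = 0.0, y = -2.4044 + 0.0*(-2.4044 + 2.4044) = -2.4044
  grad(y) = -34.4704, v = y - alpha*grad = -1.0152
  prox(v) = soft_thresh(-1.0152, 0.0995) = -0.9157
Iteration 2: beta = 0.3333, y = -0.9157 + 0.3333*(-0.9157 + 2.4044) = -0.4195
  grad(y) = -2.7115, v = y - alpha*grad = -0.3102
  prox(v) = soft_thresh(-0.3102, 0.0995) = -0.2107
Iteration 3: beta = 0.5, y = -0.2107 + 0.5*(-0.2107 + 0.9157) = 0.1419
  grad(y) = 6.2699, v = y - alpha*grad = -0.1108
  prox(v) = soft_thresh(-0.1108, 0.0995) = -0.0113
Iteration 4: beta = 0.6, y = -0.0113 + 0.6*(-0.0113 + 0.2107) = 0.1084
  grad(y) = 5.7338, v = y - alpha*grad = -0.1227
  prox(v) = soft_thresh(-0.1227, 0.0995) = -0.0232
f(x_4) = 8*(-0.0232)^2 + 4*(-0.0232) + 2.47*|-0.0232| = -0.0312


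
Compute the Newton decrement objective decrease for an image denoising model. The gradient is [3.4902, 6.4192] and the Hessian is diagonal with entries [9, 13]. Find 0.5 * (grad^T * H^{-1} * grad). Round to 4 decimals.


Step 1: H is diagonal, so H^(-1) * g = [0.3878, 0.4938].
Step 2: g^T H^(-1) g = sum_i g_i^2 / H_ii
  = (3.4902)^2/9 + (6.4192)^2/13
  = 1.3535 + 3.1697 = 4.5232
Step 3: Objective decrease = 0.5 * g^T H^(-1) g = 2.2616


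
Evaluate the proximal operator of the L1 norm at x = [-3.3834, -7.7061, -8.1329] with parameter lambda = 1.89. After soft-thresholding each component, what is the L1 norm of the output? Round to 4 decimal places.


Soft-thresholding with lambda = 1.89:
prox(-3.3834) = sign(-3.3834)*max(|-3.3834| - 1.89, 0) = -1.4934
prox(-7.7061) = sign(-7.7061)*max(|-7.7061| - 1.89, 0) = -5.8161
prox(-8.1329) = sign(-8.1329)*max(|-8.1329| - 1.89, 0) = -6.2429
prox(x) = [-1.4934, -5.8161, -6.2429]
||prox(x)||_1 = 1.4934 + 5.8161 + 6.2429 = 13.5524


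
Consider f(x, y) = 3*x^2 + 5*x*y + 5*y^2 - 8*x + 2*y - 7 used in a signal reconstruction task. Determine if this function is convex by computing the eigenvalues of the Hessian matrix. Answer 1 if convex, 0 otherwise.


The Hessian of f(x,y) = 3*x^2 + 5*x*y + 5*y^2 - 8*x + 2*y - 7 is:
H = [[6, 5], [5, 10]]
Trace = 6 + 10 = 16
Determinant = 6*10 - (5)^2 = 35
Discriminant = (16)^2 - 4*35 = 116.0
Eigenvalues: lambda_1 = 2.6148, lambda_2 = 13.3852
The function is convex.

1


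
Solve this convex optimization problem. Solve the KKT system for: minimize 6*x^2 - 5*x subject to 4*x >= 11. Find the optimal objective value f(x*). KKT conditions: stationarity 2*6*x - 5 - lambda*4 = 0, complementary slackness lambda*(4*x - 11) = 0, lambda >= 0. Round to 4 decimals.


Step 1: Try lambda = 0 (constraint inactive).
x_unc = 5/(2*6) = 0.4167
Check: 4*0.4167 = 1.6668 < 11 -- violated!
Step 2: Constraint must be active: 4*x = 11
x* = 11/4 = 2.75
lambda = (2*6*2.75 - 5)/4 = 7.0
Step 3: Compute optimal value.
f(x*) = 6*2.75^2 - 5*2.75 = 31.625


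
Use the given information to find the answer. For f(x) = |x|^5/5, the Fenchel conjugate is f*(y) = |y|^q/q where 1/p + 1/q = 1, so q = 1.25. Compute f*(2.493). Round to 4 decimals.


The conjugate exponent q satisfies 1/p + 1/q = 1.
p = 5, so q = 5/(5 - 1) = 1.25
|y|^q = 2.493^1.25 = 3.1326
f*(2.493) = 3.1326 / 1.25 = 2.5061


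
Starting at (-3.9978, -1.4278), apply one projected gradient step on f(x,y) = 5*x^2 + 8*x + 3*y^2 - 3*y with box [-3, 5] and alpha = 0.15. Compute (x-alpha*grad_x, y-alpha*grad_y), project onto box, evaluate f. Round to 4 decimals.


Step 1: Compute gradient at (-3.9978, -1.4278).
grad_x = 2*5*-3.9978 + 8 = -31.978
grad_y = 2*3*-1.4278 - 3 = -11.5668
Step 2: Gradient step.
x_raw = -3.9978 - 0.15*-31.978 = 0.7989
y_raw = -1.4278 - 0.15*-11.5668 = 0.3072
Step 3: Project onto [-3, 5].
x_proj = clip(0.7989) = 0.7989
y_proj = clip(0.3072) = 0.3072
Step 4: Evaluate f.
f(0.7989, 0.3072) = 8.9439


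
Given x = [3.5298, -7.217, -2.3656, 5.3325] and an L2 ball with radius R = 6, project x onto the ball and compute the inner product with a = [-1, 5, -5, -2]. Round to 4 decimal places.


Step 1: Compute ||x|| (intermediates to 6 decimals).
||x|| = sqrt(3.5298^2 + (-7.217)^2 + (-2.3656)^2 + 5.3325^2) = 9.928555
Step 2: Project.
Since ||x|| > R, scale = R/||x|| = 6/9.928555 = 0.604318, proj(x) = scale * x
proj(x) = [2.133122, -4.361363, -1.429575, 3.222526]
Step 3: Dot product.
a^T * proj(x) = -1*2.133122 + 5*(-4.361363) - 5*(-1.429575) - 2*3.222526 = -23.2371


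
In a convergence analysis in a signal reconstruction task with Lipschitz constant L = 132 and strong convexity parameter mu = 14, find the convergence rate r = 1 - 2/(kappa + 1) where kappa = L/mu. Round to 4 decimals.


Step 1: Compute the condition number.
kappa = L/mu = 132/14 = 9.4286
Step 2: Compute the convergence rate.
r = 1 - 2/(kappa + 1) = 1 - 2*mu/(L + mu) = (L - mu)/(L + mu) = 118/146 = 0.8082


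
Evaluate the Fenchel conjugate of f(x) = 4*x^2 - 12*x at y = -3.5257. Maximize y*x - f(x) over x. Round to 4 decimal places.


f*(y) = sup_x {y*x - a*x^2 - b*x} = sup_x {(y-b)*x - a*x^2}
FOC: (y - b) - 2a*x = 0 => x* = (y - b)/(2a)
x* = (-3.5257 + 12)/(2*4) = 1.0593
f*(-3.5257) = (y-b)^2/(4a) = (-3.5257 + 12)^2/(4*4)
= 71.8138/16 = 4.4884


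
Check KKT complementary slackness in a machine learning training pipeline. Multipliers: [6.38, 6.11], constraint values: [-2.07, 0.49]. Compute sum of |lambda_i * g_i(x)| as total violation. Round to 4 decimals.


KKT complementary slackness check:
lambda_1 * g_1 = 6.38 * -2.07 = -13.2066
lambda_2 * g_2 = 6.11 * 0.49 = 2.9939
Total violation = 13.2066 + 2.9939 = 16.2005


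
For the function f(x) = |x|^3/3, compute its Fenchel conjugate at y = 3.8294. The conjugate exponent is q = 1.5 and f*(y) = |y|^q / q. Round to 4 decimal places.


The conjugate exponent q satisfies 1/p + 1/q = 1.
p = 3, so q = 3/(3 - 1) = 1.5
|y|^q = 3.8294^1.5 = 7.4937
f*(3.8294) = 7.4937 / 1.5 = 4.9958


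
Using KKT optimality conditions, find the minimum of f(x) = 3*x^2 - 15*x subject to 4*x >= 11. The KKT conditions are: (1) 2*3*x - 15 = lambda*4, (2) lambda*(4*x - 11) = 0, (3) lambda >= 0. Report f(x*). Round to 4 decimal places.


Step 1: Try lambda = 0 (constraint inactive).
x_unc = 15/(2*3) = 2.5
Check: 4*2.5 = 10.0 < 11 -- violated!
Step 2: Constraint must be active: 4*x = 11
x* = 11/4 = 2.75
lambda = (2*3*2.75 - 15)/4 = 0.375
Step 3: Compute optimal value.
f(x*) = 3*2.75^2 - 15*2.75 = -18.5625


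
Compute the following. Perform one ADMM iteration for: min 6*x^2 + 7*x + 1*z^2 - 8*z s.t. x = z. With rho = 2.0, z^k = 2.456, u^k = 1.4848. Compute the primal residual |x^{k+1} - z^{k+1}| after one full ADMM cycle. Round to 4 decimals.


ADMM iteration with rho = 2.0, z^k = 2.456, u^k = 1.4848
Step 1: x-update.
Minimize 6*x^2 + 7*x + (2.0/2)*(x - 2.456 + 1.4848)^2
FOC: (2*6 + 2.0)*x = -7 + 2.0*(2.456 - 1.4848)
x^{k+1} = -0.3613
Step 2: z-update.
Minimize 1*z^2 - 8*z + (2.0/2)*(-0.3613 - z + 1.4848)^2
FOC: (2*1 + 2.0)*z = 8 + 2.0*(-0.3613 + 1.4848)
z^{k+1} = 2.5618
Step 3: u-update.
u^{k+1} = 1.4848 - 0.3613 - 2.5618 = -1.4382
Step 4: Primal residual = |-0.3613 - 2.5618| = 2.923


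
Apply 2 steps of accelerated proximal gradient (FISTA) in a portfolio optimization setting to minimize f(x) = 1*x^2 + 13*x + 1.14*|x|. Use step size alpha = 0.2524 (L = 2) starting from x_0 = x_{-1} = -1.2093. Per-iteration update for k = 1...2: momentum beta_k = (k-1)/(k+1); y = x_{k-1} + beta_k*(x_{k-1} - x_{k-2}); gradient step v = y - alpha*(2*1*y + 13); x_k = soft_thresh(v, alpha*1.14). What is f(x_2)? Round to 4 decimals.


FISTA on f(x) = 1*x^2 + 13*x + 1.14*|x|
L = 2, alpha = 0.2524
Iteration 1: beta = 0.0, y = -1.2093 + 0.0*(-1.2093 + 1.2093) = -1.2093
  grad(y) = 10.5814, v = y - alpha*grad = -3.88
  prox(v) = soft_thresh(-3.88, 0.2877) = -3.5923
Iteration 2: beta = 0.3333, y = -3.5923 + 0.3333*(-3.5923 + 1.2093) = -4.3866
  grad(y) = 4.2267, v = y - alpha*grad = -5.4535
  prox(v) = soft_thresh(-5.4535, 0.2877) = -5.1657
f(x_2) = 1*(-5.1657)^2 + 13*(-5.1657) + 1.14*|-5.1657| = -34.5808


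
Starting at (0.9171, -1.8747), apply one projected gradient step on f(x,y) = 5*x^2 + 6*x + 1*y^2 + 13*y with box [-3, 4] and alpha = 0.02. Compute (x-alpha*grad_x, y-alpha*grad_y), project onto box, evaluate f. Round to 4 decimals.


Step 1: Compute gradient at (0.9171, -1.8747).
grad_x = 2*5*0.9171 + 6 = 15.171
grad_y = 2*1*-1.8747 + 13 = 9.2506
Step 2: Gradient step.
x_raw = 0.9171 - 0.02*15.171 = 0.6137
y_raw = -1.8747 - 0.02*9.2506 = -2.0597
Step 3: Project onto [-3, 4].
x_proj = clip(0.6137) = 0.6137
y_proj = clip(-2.0597) = -2.0597
Step 4: Evaluate f.
f(0.6137, -2.0597) = -16.9687


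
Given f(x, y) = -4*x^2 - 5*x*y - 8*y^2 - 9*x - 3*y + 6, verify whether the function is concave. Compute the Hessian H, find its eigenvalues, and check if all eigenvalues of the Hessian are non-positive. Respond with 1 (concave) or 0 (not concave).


The Hessian of f(x,y) = -4*x^2 - 5*x*y - 8*y^2 - 9*x - 3*y + 6 is:
H = [[-8, -5], [-5, -16]]
Trace = -8 - 16 = -24
Determinant = -8*-16 - (-5)^2 = 103
Discriminant = (-24)^2 - 4*103 = 164.0
Eigenvalues: lambda_1 = -18.4031, lambda_2 = -5.5969
The function is concave.

1


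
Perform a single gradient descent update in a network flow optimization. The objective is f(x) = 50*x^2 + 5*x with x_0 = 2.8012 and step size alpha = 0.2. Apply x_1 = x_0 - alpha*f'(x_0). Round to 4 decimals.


We compute the gradient at x_0 and apply the update.
f'(x) = 100*x + 5
f'(2.8012) = 100*2.8012 + 5 = 285.12
x_1 = 2.8012 - 0.2*285.12 = -54.2228


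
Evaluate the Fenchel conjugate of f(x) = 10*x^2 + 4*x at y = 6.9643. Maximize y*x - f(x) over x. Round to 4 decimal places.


f*(y) = sup_x {y*x - a*x^2 - b*x} = sup_x {(y-b)*x - a*x^2}
FOC: (y - b) - 2a*x = 0 => x* = (y - b)/(2a)
x* = (6.9643 - 4)/(2*10) = 0.1482
f*(6.9643) = (y-b)^2/(4a) = (6.9643 - 4)^2/(4*10)
= 8.7871/40 = 0.2197


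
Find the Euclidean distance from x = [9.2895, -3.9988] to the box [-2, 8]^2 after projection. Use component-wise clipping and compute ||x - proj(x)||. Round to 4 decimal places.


Project each component onto [-2, 8].
clip(9.2895) = 8.0, clip(-3.9988) = -2.0
Projection = [8.0, -2.0]
Squared diffs: [1.6628, 3.9952]
Distance = sqrt(5.658) = 2.3787


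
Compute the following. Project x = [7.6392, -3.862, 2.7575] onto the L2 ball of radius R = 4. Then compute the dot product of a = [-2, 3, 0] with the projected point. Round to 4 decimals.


Step 1: Compute ||x|| (intermediates to 6 decimals).
||x|| = sqrt(7.6392^2 + (-3.862)^2 + 2.7575^2) = 8.993121
Step 2: Project.
Since ||x|| > R, scale = R/||x|| = 4/8.993121 = 0.444784, proj(x) = scale * x
proj(x) = [3.397794, -1.717756, 1.226492]
Step 3: Dot product.
a^T * proj(x) = -2*3.397794 + 3*(-1.717756) + 0*1.226492 = -11.9489


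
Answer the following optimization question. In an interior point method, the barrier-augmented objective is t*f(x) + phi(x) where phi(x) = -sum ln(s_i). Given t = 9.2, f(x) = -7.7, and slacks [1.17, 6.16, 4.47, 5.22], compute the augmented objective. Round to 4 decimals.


Step 1: Compute log-barrier.
ln values: [0.157, 1.8181, 1.4974, 1.6525]
phi = -(0.157 + 1.8181 + 1.4974 + 1.6525) = -5.125
Step 2: Compute augmented objective.
t*f(x) = 9.2*-7.7 = -70.84
Total = -70.84 - 5.125 = -75.965


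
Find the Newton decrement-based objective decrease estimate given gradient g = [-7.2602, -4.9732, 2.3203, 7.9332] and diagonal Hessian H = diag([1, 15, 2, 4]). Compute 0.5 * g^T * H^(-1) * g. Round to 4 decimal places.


Step 1: H is diagonal, so H^(-1) * g = [-7.2602, -0.3315, 1.1602, 1.9833].
Step 2: g^T H^(-1) g = sum_i g_i^2 / H_ii
  = (-7.2602)^2/1 + (-4.9732)^2/15 + (2.3203)^2/2 + (7.9332)^2/4
  = 52.7105 + 1.6488 + 2.6919 + 15.7339 = 72.7852
Step 3: Objective decrease = 0.5 * g^T H^(-1) g = 36.3926


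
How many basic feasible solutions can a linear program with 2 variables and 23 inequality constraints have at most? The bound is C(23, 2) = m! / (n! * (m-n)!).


Each vertex corresponds to some choice of n active constraints out of m, so the number of vertices is at most C(m, n) = m! / (n!(m-n)!).
m = 23, n = 2
Numerator: 23 * 22
Denominator: 2! = 2
C(23, 2) = 253


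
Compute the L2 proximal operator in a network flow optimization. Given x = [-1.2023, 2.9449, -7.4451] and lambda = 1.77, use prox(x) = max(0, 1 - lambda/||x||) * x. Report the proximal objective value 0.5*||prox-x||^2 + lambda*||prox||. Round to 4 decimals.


Step 1: Compute ||x||.
||x|| = 8.0961
Step 2: Compute scaling factor.
scale = max(0, 1 - 1.77/8.0961) = 0.7814
Step 3: prox(x) = [-0.9394, 2.3011, -5.8174]
||prox(x)|| = 6.3261
Step 4: Proximal objective.
0.5*||prox-x||^2 = 1.5665
lambda*||prox|| = 11.1972
Total = 12.7637


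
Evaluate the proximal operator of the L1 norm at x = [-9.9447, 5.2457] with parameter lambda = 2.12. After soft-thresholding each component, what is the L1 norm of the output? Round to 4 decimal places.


Soft-thresholding with lambda = 2.12:
prox(-9.9447) = sign(-9.9447)*max(|-9.9447| - 2.12, 0) = -7.8247
prox(5.2457) = sign(5.2457)*max(|5.2457| - 2.12, 0) = 3.1257
prox(x) = [-7.8247, 3.1257]
||prox(x)||_1 = 7.8247 + 3.1257 = 10.9504


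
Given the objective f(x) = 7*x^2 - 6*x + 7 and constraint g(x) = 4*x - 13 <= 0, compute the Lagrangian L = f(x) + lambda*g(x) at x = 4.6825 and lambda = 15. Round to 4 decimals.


Step 1: Evaluate f(x).
f(4.6825) = 7*4.6825^2 - 6*4.6825 + 7 = 132.3856
Step 2: Evaluate g(x).
g(4.6825) = 4*4.6825 - 13 = 5.73
Step 3: Compute Lagrangian.
L = 132.3856 + 15*5.73 = 218.3356


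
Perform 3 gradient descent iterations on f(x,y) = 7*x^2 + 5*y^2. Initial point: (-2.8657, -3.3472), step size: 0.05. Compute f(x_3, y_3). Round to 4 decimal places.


Gradient descent on f(x,y) = 7*x^2 + 5*y^2.
Starting point: (-2.8657, -3.3472), alpha = 0.05
Step 1: grad_x = 2*7*-2.8657 = -40.1198, grad_y = 2*5*-3.3472 = -33.472
  x_1 = -2.8657 - 0.05*-40.1198 = -0.8597
  y_1 = -3.3472 - 0.05*-33.472 = -1.6736
Step 2: grad_x = 2*7*-0.8597 = -12.0359, grad_y = 2*5*-1.6736 = -16.736
  x_2 = -0.8597 - 0.05*-12.0359 = -0.2579
  y_2 = -1.6736 - 0.05*-16.736 = -0.8368
Step 3: grad_x = 2*7*-0.2579 = -3.6108, grad_y = 2*5*-0.8368 = -8.368
  x_3 = -0.2579 - 0.05*-3.6108 = -0.0774
  y_3 = -0.8368 - 0.05*-8.368 = -0.4184
f(-0.0774, -0.4184) = 7*(-0.0774)^2 + 5*(-0.4184)^2 = 0.9172


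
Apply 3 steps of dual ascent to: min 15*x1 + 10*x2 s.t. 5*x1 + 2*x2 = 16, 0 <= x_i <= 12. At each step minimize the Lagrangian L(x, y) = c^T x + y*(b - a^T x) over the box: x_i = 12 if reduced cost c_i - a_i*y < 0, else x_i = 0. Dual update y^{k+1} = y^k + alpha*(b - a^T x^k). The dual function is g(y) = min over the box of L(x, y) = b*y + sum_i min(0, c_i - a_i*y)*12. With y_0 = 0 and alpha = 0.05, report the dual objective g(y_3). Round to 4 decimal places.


Dual ascent for LP: min 15*x1 + 10*x2, 5*x1 + 2*x2 = 16, 0 <= x_i <= 12
Step 1: y^k = 0.0, reduced costs: (15.0, 10.0)
  x^k = (0.0, 0.0), subgradient = b - a^T x = 16.0
  y^{k+1} = 0.0 + 0.05*16.0 = 0.8
Step 2: y^k = 0.8, reduced costs: (11.0, 8.4)
  x^k = (0.0, 0.0), subgradient = b - a^T x = 16.0
  y^{k+1} = 0.8 + 0.05*16.0 = 1.6
Step 3: y^k = 1.6, reduced costs: (7.0, 6.8)
  x^k = (0.0, 0.0), subgradient = b - a^T x = 16.0
  y^{k+1} = 1.6 + 0.05*16.0 = 2.4
Dual objective at y_3 = 2.4: reduced costs (3.0, 5.2), box minimizer x = (0.0, 0.0)
g(y_3) = b*y + (c1 - a1*y)*x1 + (c2 - a2*y)*x2 = 16*2.4 + 3.0*0.0 + 5.2*0.0 = 38.4 + 0.0 + 0.0 = 38.4


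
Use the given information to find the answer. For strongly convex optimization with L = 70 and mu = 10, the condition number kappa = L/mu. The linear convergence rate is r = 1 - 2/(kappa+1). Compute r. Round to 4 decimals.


Step 1: Compute the condition number.
kappa = L/mu = 70/10 = 7.0
Step 2: Compute the convergence rate.
r = 1 - 2/(kappa + 1) = 1 - 2*mu/(L + mu) = (L - mu)/(L + mu) = 60/80 = 0.75


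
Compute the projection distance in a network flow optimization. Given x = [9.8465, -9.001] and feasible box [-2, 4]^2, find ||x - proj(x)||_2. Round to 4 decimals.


Project each component onto [-2, 4].
clip(9.8465) = 4.0, clip(-9.001) = -2.0
Projection = [4.0, -2.0]
Squared diffs: [34.1816, 49.014]
Distance = sqrt(83.1956) = 9.1212


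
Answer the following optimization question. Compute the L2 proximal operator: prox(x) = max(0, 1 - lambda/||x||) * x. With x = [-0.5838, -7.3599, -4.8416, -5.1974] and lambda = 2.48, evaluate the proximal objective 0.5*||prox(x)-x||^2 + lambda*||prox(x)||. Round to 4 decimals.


Step 1: Compute ||x||.
||x|| = 10.2451
Step 2: Compute scaling factor.
scale = max(0, 1 - 2.48/10.2451) = 0.7579
Step 3: prox(x) = [-0.4425, -5.5783, -3.6696, -3.9393]
||prox(x)|| = 7.7651
Step 4: Proximal objective.
0.5*||prox-x||^2 = 3.0752
lambda*||prox|| = 19.2574
Total = 22.3328


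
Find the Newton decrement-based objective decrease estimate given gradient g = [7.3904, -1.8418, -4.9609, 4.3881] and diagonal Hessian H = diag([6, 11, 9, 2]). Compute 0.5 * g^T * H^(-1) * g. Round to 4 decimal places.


Step 1: H is diagonal, so H^(-1) * g = [1.2317, -0.1674, -0.5512, 2.1941].
Step 2: g^T H^(-1) g = sum_i g_i^2 / H_ii
  = (7.3904)^2/6 + (-1.8418)^2/11 + (-4.9609)^2/9 + (4.3881)^2/2
  = 9.103 + 0.3084 + 2.7345 + 9.6277 = 21.7736
Step 3: Objective decrease = 0.5 * g^T H^(-1) g = 10.8868


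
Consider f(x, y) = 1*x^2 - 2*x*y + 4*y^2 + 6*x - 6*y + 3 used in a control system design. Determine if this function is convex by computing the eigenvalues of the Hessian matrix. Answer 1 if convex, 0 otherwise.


The Hessian of f(x,y) = 1*x^2 - 2*x*y + 4*y^2 + 6*x - 6*y + 3 is:
H = [[2, -2], [-2, 8]]
Trace = 2 + 8 = 10
Determinant = 2*8 - (-2)^2 = 12
Discriminant = (10)^2 - 4*12 = 52.0
Eigenvalues: lambda_1 = 1.3944, lambda_2 = 8.6056
The function is convex.

1


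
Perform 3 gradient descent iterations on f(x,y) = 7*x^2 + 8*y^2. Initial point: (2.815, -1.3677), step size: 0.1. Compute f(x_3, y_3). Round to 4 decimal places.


Gradient descent on f(x,y) = 7*x^2 + 8*y^2.
Starting point: (2.815, -1.3677), alpha = 0.1
Step 1: grad_x = 2*7*2.815 = 39.41, grad_y = 2*8*-1.3677 = -21.8832
  x_1 = 2.815 - 0.1*39.41 = -1.126
  y_1 = -1.3677 - 0.1*-21.8832 = 0.8206
Step 2: grad_x = 2*7*-1.126 = -15.764, grad_y = 2*8*0.8206 = 13.1299
  x_2 = -1.126 - 0.1*-15.764 = 0.4504
  y_2 = 0.8206 - 0.1*13.1299 = -0.4924
Step 3: grad_x = 2*7*0.4504 = 6.3056, grad_y = 2*8*-0.4924 = -7.878
  x_3 = 0.4504 - 0.1*6.3056 = -0.1802
  y_3 = -0.4924 - 0.1*-7.878 = 0.2954
f(-0.1802, 0.2954) = 7*(-0.1802)^2 + 8*0.2954^2 = 0.9254


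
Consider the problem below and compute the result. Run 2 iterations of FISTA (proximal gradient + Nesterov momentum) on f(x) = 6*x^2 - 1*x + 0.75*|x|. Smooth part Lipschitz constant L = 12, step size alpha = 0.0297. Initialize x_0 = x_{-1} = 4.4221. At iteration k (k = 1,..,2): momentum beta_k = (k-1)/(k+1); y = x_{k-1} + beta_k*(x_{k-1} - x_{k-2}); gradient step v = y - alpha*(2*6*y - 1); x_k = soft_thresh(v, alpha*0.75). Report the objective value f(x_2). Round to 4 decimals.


FISTA on f(x) = 6*x^2 - 1*x + 0.75*|x|
L = 12, alpha = 0.0297
Iteration 1: beta = 0.0, y = 4.4221 + 0.0*(4.4221 - 4.4221) = 4.4221
  grad(y) = 52.0652, v = y - alpha*grad = 2.8758
  prox(v) = soft_thresh(2.8758, 0.0223) = 2.8535
Iteration 2: beta = 0.3333, y = 2.8535 + 0.3333*(2.8535 - 4.4221) = 2.3306
  grad(y) = 26.9674, v = y - alpha*grad = 1.5297
  prox(v) = soft_thresh(1.5297, 0.0223) = 1.5074
f(x_2) = 6*1.5074^2 - 1*1.5074 + 0.75*|1.5074| = 13.2569


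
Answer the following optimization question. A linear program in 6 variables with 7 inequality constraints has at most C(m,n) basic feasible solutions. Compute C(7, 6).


Each vertex corresponds to some choice of n active constraints out of m, so the number of vertices is at most C(m, n) = m! / (n!(m-n)!).
m = 7, n = 6
Numerator: 7 * 6 * 5 * 4 * 3 * 2
Denominator: 6! = 720
C(7, 6) = 7


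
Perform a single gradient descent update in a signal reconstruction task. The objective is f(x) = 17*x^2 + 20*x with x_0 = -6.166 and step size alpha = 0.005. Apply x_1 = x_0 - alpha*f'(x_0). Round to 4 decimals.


We compute the gradient at x_0 and apply the update.
f'(x) = 34*x + 20
f'(-6.166) = 34*-6.166 + 20 = -189.644
x_1 = -6.166 - 0.005*-189.644 = -5.2178


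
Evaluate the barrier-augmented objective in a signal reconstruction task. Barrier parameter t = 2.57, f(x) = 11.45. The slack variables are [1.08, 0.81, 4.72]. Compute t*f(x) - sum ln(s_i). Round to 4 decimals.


Step 1: Compute log-barrier.
ln values: [0.077, -0.2107, 1.5518]
phi = -(0.077 - 0.2107 + 1.5518) = -1.418
Step 2: Compute augmented objective.
t*f(x) = 2.57*11.45 = 29.4265
Total = 29.4265 - 1.418 = 28.0085


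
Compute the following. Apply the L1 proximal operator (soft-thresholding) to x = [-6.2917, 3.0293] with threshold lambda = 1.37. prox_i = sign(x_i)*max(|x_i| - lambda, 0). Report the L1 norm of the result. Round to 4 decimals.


Soft-thresholding with lambda = 1.37:
prox(-6.2917) = sign(-6.2917)*max(|-6.2917| - 1.37, 0) = -4.9217
prox(3.0293) = sign(3.0293)*max(|3.0293| - 1.37, 0) = 1.6593
prox(x) = [-4.9217, 1.6593]
||prox(x)||_1 = 4.9217 + 1.6593 = 6.581


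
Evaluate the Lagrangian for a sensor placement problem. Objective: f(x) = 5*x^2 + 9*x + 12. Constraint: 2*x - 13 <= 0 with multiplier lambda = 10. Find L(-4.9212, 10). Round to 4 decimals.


Step 1: Evaluate f(x).
f(-4.9212) = 5*(-4.9212)^2 + 9*(-4.9212) + 12 = 88.8002
Step 2: Evaluate g(x).
g(-4.9212) = 2*-4.9212 - 13 = -22.8424
Step 3: Compute Lagrangian.
L = 88.8002 + 10*-22.8424 = -139.6238


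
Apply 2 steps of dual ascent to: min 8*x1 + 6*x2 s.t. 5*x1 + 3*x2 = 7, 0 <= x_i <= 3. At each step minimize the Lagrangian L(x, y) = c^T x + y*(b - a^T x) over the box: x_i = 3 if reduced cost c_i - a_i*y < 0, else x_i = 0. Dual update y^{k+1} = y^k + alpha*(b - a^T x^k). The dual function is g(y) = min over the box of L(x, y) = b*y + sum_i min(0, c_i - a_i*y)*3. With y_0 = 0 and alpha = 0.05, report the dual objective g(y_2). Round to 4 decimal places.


Dual ascent for LP: min 8*x1 + 6*x2, 5*x1 + 3*x2 = 7, 0 <= x_i <= 3
Step 1: y^k = 0.0, reduced costs: (8.0, 6.0)
  x^k = (0.0, 0.0), subgradient = b - a^T x = 7.0
  y^{k+1} = 0.0 + 0.05*7.0 = 0.35
Step 2: y^k = 0.35, reduced costs: (6.25, 4.95)
  x^k = (0.0, 0.0), subgradient = b - a^T x = 7.0
  y^{k+1} = 0.35 + 0.05*7.0 = 0.7
Dual objective at y_2 = 0.7: reduced costs (4.5, 3.9), box minimizer x = (0.0, 0.0)
g(y_2) = b*y + (c1 - a1*y)*x1 + (c2 - a2*y)*x2 = 7*0.7 + 4.5*0.0 + 3.9*0.0 = 4.9 + 0.0 + 0.0 = 4.9


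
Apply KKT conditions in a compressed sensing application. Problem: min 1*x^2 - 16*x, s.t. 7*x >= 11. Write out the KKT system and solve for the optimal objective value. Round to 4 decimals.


Step 1: Try lambda = 0 (constraint inactive).
Stationarity: 2*1*x - 16 = 0
x* = 16/(2*1) = 8.0
Check constraint: 7*8.0 = 56.0 >= 11 -- satisfied.
Step 2: Compute optimal value.
f(x*) = 1*8.0^2 - 16*8.0 = -64.0


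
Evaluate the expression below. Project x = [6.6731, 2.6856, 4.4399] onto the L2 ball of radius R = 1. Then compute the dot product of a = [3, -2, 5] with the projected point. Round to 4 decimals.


Step 1: Compute ||x|| (intermediates to 6 decimals).
||x|| = sqrt(6.6731^2 + 2.6856^2 + 4.4399^2) = 8.453131
Step 2: Project.
Since ||x|| > R, scale = R/||x|| = 1/8.453131 = 0.118299, proj(x) = scale * x
proj(x) = [0.789421, 0.317704, 0.525236]
Step 3: Dot product.
a^T * proj(x) = 3*0.789421 - 2*0.317704 + 5*0.525236 = 4.359


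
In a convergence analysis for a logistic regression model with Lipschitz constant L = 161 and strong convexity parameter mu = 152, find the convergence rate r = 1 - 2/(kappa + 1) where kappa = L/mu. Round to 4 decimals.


Step 1: Compute the condition number.
kappa = L/mu = 161/152 = 1.0592
Step 2: Compute the convergence rate.
r = 1 - 2/(kappa + 1) = 1 - 2*mu/(L + mu) = (L - mu)/(L + mu) = 9/313 = 0.0288


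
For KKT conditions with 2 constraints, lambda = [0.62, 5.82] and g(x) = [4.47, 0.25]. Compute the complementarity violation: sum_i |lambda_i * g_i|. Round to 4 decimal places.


KKT complementary slackness check:
lambda_1 * g_1 = 0.62 * 4.47 = 2.7714
lambda_2 * g_2 = 5.82 * 0.25 = 1.455
Total violation = 2.7714 + 1.455 = 4.2264


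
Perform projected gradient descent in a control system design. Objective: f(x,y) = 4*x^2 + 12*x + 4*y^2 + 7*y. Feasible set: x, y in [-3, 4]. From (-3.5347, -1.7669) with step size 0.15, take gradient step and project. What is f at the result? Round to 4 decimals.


Step 1: Compute gradient at (-3.5347, -1.7669).
grad_x = 2*4*-3.5347 + 12 = -16.2776
grad_y = 2*4*-1.7669 + 7 = -7.1352
Step 2: Gradient step.
x_raw = -3.5347 - 0.15*-16.2776 = -1.0931
y_raw = -1.7669 - 0.15*-7.1352 = -0.6966
Step 3: Project onto [-3, 4].
x_proj = clip(-1.0931) = -1.0931
y_proj = clip(-0.6966) = -0.6966
Step 4: Evaluate f.
f(-1.0931, -0.6966) = -11.2728


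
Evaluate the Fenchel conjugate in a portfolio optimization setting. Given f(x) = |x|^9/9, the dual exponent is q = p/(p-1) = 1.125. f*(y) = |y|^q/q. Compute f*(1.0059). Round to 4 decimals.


The conjugate exponent q satisfies 1/p + 1/q = 1.
p = 9, so q = 9/(9 - 1) = 1.125
|y|^q = 1.0059^1.125 = 1.0066
f*(1.0059) = 1.0066 / 1.125 = 0.8948


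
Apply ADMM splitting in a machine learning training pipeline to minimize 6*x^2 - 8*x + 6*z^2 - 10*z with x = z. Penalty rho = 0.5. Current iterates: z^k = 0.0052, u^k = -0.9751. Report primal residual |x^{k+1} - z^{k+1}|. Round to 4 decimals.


ADMM iteration with rho = 0.5, z^k = 0.0052, u^k = -0.9751
Step 1: x-update.
Minimize 6*x^2 - 8*x + (0.5/2)*(x - 0.0052 - 0.9751)^2
FOC: (2*6 + 0.5)*x = 8 + 0.5*(0.0052 + 0.9751)
x^{k+1} = 0.6792
Step 2: z-update.
Minimize 6*z^2 - 10*z + (0.5/2)*(0.6792 - z - 0.9751)^2
FOC: (2*6 + 0.5)*z = 10 + 0.5*(0.6792 - 0.9751)
z^{k+1} = 0.7882
Step 3: u-update.
u^{k+1} = -0.9751 + 0.6792 - 0.7882 = -1.0841
Step 4: Primal residual = |0.6792 - 0.7882| = 0.109
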